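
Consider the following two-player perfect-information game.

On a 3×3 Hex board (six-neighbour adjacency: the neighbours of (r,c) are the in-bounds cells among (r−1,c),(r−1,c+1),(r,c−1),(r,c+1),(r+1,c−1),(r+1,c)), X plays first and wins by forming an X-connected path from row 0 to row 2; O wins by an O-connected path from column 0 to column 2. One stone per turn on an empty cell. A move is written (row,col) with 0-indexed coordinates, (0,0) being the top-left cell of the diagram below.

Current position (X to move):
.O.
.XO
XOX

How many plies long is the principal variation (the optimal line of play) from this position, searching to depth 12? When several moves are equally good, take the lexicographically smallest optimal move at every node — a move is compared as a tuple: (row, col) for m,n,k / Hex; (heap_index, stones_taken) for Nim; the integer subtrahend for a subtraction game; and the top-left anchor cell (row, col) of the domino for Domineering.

PV length from [.O./.XO/XOX]: 3 plies

[.O./.XO/XOX] X move#1: (0,0):+1/XO./.XO/XOX*, (0,2):+1/.OX/.XO/XOX, (1,0):+1/.O./XXO/XOX
[XO./.XO/XOX] O move#2: (0,2):-1/XOO/.XO/XOX*, (1,0):-1/XO./OXO/XOX
[XOO/.XO/XOX] X move#3: (1,0):+1/XOO/XXO/XOX*
[XOO/XXO/XOX] end (terminal -1, O#4); searched .O./.XO/XOX to 12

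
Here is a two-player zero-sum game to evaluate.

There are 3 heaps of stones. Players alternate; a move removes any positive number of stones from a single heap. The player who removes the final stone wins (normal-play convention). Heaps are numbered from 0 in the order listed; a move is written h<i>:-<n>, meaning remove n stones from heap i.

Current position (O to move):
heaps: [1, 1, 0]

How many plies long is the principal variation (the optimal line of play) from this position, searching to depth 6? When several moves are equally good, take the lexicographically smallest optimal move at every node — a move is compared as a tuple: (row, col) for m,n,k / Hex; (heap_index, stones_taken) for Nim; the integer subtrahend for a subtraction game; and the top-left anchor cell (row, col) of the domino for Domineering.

ply 1, O at (1,1,0) | h0:-1=-1→(0,1,0)*; h1:-1=-1→(1,0,0)
ply 2, X at (0,1,0) | h1:-1=+1→(0,0,0)*
ply 3: (0,0,0) is terminal -1 (O); from (1,1,0) depth 6

PV length from [(1,1,0)]: 2 plies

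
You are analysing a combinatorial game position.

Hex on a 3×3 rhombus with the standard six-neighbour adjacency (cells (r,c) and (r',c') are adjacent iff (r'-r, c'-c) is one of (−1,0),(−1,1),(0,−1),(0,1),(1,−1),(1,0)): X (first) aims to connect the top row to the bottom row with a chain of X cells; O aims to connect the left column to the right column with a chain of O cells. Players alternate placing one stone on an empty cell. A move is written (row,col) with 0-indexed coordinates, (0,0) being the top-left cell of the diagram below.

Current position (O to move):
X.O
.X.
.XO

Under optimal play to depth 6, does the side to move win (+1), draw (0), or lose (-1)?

ply 1, O at X.O/.X./.XO | (0,1)=-1→XOO/.X./.XO*; (1,0)=-1→X.O/OX./.XO; (1,2)=-1→X.O/.XO/.XO; (2,0)=-1→X.O/.X./OXO
ply 2, X at XOO/.X./.XO | (1,0)=+1→XOO/XX./.XO*; (1,2)=-1→XOO/.XX/.XO; (2,0)=-1→XOO/.X./XXO
ply 3: XOO/XX./.XO is terminal -1 (O); from X.O/.X./.XO depth 6

value(X.O/.X./.XO, O) = -1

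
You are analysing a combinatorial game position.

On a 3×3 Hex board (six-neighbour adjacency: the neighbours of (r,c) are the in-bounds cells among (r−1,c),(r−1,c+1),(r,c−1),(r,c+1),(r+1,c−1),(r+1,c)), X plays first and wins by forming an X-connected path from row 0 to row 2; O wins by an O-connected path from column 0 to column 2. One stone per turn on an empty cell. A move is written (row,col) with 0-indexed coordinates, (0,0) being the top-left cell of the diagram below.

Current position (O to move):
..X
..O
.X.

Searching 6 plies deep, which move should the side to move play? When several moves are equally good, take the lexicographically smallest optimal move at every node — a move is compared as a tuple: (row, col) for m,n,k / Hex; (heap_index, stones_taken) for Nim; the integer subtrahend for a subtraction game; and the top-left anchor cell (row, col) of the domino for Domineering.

[..X/..O/.X.] O move#1: (0,0):-1/O.X/..O/.X., (0,1):-1/.OX/..O/.X., (1,0):-1/..X/O.O/.X., (1,1):+1/..X/.OO/.X.*, (2,0):-1/..X/..O/OX., (2,2):-1/..X/..O/.XO
[..X/.OO/.X.] X move#2: (0,0):-1/X.X/.OO/.X.*, (0,1):-1/.XX/.OO/.X., (1,0):-1/..X/XOO/.X., (2,0):-1/..X/.OO/XX., (2,2):-1/..X/.OO/.XX
[X.X/.OO/.X.] O move#3: (0,1):+1/XOX/.OO/.X.*, (1,0):+1/X.X/OOO/.X., (2,0):+1/X.X/.OO/OX., (2,2):+1/X.X/.OO/.XO
[XOX/.OO/.X.] X move#4: (1,0):-1/XOX/XOO/.X.*, (2,0):-1/XOX/.OO/XX., (2,2):-1/XOX/.OO/.XX
[XOX/XOO/.X.] O move#5: (2,0):+1/XOX/XOO/OX.*, (2,2):-1/XOX/XOO/.XO
[XOX/XOO/OX.] end (terminal -1, X#6); searched ..X/..O/.X. to 6

O's best at [..X/..O/.X.]: (1,1)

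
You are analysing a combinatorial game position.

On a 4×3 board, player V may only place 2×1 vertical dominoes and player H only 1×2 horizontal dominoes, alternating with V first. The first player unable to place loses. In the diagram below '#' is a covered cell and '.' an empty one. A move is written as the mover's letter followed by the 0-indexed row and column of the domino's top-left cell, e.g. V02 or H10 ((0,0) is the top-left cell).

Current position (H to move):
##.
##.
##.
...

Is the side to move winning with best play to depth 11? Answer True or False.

H winning at [##./##./##./...]: False

[##./##./##./...] H move#1: H30:-1/##./##./##./##.*, H31:-1/##./##./##./.##
[##./##./##./##.] V move#2: V02:+1/###/###/##./##.*, V12:+1/##./###/###/##., V22:+1/##./##./###/###
[###/###/##./##.] end (terminal -1, H#3); searched ##./##./##./... to 11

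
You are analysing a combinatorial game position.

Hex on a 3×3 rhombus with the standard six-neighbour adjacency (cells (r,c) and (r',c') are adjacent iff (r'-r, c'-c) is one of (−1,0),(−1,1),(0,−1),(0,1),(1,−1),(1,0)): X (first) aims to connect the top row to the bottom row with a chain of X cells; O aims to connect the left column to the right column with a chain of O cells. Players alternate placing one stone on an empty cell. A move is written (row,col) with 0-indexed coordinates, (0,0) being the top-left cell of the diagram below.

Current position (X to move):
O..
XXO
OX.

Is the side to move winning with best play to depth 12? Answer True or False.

ply 1, X at O../XXO/OX. | (0,1)=+1→OX./XXO/OX.*; (0,2)=+1→O.X/XXO/OX.; (2,2)=+1→O../XXO/OXX
ply 2: OX./XXO/OX. is terminal -1 (O); from O../XXO/OX. depth 12

X winning at [O../XXO/OX.]: True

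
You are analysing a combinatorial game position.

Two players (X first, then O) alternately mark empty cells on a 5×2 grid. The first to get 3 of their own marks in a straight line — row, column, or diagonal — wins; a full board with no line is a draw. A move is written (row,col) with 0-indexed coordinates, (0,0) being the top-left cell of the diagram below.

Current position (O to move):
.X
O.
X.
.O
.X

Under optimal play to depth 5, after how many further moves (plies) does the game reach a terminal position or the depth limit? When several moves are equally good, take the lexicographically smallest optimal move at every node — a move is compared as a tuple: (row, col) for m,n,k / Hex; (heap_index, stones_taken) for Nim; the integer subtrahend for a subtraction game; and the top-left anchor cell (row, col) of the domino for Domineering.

PV length from [.X/O./X./.O/.X]: 5 plies

p1 O@[.X/O./X./.O/.X]: (0,0)[OX/O./X./.O/.X]+0* (1,1)[.X/OO/X./.O/.X]+0 (2,1)[.X/O./XO/.O/.X]+0 (3,0)[.X/O./X./OO/.X]+0 (4,0)[.X/O./X./.O/OX]+0
p2 X@[OX/O./X./.O/.X]: (1,1)[OX/OX/X./.O/.X]+0* (2,1)[OX/O./XX/.O/.X]+0 (3,0)[OX/O./X./XO/.X]+0 (4,0)[OX/O./X./.O/XX]+0
p3 O@[OX/OX/X./.O/.X]: (2,1)[OX/OX/XO/.O/.X]+0* (3,0)[OX/OX/X./OO/.X]-1 (4,0)[OX/OX/X./.O/OX]-1
p4 X@[OX/OX/XO/.O/.X]: (3,0)[OX/OX/XO/XO/.X]+0* (4,0)[OX/OX/XO/.O/XX]+0
p5 O@[OX/OX/XO/XO/.X]: (4,0)[OX/OX/XO/XO/OX]+0*
p6 X@[OX/OX/XO/XO/OX] terminal +0; root [.X/O./X./.O/.X] d5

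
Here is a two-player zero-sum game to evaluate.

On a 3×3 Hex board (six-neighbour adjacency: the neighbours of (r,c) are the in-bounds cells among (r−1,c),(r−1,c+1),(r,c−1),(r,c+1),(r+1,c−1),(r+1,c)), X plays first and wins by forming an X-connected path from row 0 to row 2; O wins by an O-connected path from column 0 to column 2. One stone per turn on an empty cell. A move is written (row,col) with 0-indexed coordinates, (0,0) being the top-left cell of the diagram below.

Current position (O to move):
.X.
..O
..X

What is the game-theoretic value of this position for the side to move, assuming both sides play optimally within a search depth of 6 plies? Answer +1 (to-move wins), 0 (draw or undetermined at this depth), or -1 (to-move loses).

value(.X./..O/..X, O) = +1

p1 O@[.X./..O/..X]: (0,0)[OX./..O/..X]-1 (0,2)[.XO/..O/..X]-1 (1,0)[.X./O.O/..X]-1 (1,1)[.X./.OO/..X]+1* (2,0)[.X./..O/O.X]+1 (2,1)[.X./..O/.OX]-1
p2 X@[.X./.OO/..X]: (0,0)[XX./.OO/..X]-1* (0,2)[.XX/.OO/..X]-1 (1,0)[.X./XOO/..X]-1 (2,0)[.X./.OO/X.X]-1 (2,1)[.X./.OO/.XX]-1
p3 O@[XX./.OO/..X]: (0,2)[XXO/.OO/..X]+1* (1,0)[XX./OOO/..X]+1 (2,0)[XX./.OO/O.X]+1 (2,1)[XX./.OO/.OX]+1
p4 X@[XXO/.OO/..X]: (1,0)[XXO/XOO/..X]-1* (2,0)[XXO/.OO/X.X]-1 (2,1)[XXO/.OO/.XX]-1
p5 O@[XXO/XOO/..X]: (2,0)[XXO/XOO/O.X]+1* (2,1)[XXO/XOO/.OX]-1
p6 X@[XXO/XOO/O.X] terminal -1; root [.X./..O/..X] d6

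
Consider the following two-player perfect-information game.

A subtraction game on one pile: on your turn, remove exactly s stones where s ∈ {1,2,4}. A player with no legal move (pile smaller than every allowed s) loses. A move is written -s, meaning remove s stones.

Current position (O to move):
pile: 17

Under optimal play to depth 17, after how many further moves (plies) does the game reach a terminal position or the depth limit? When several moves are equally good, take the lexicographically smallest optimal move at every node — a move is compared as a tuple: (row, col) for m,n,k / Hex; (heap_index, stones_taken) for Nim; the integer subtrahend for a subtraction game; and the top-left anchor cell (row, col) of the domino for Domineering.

PV length from [17]: 11 plies

ply 1, O at 17 | -1=-1→16; -2=+1→15*; -4=-1→13
ply 2, X at 15 | -1=-1→14*; -2=-1→13; -4=-1→11
ply 3, O at 14 | -1=-1→13; -2=+1→12*; -4=-1→10
ply 4, X at 12 | -1=-1→11*; -2=-1→10; -4=-1→8
ply 5, O at 11 | -1=-1→10; -2=+1→9*; -4=-1→7
ply 6, X at 9 | -1=-1→8*; -2=-1→7; -4=-1→5
ply 7, O at 8 | -1=-1→7; -2=+1→6*; -4=-1→4
ply 8, X at 6 | -1=-1→5*; -2=-1→4; -4=-1→2
ply 9, O at 5 | -1=-1→4; -2=+1→3*; -4=-1→1
ply 10, X at 3 | -1=-1→2*; -2=-1→1
ply 11, O at 2 | -1=-1→1; -2=+1→0*
ply 12: 0 is terminal -1 (X); from 17 depth 17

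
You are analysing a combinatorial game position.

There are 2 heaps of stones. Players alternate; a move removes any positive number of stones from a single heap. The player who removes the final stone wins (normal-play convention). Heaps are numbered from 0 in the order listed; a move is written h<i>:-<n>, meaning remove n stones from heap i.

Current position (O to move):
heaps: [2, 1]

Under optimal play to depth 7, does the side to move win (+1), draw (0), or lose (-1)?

[(2,1)] O move#1: h0:-1:+1/(1,1)*, h0:-2:-1/(0,1), h1:-1:-1/(2,0)
[(1,1)] X move#2: h0:-1:-1/(0,1)*, h1:-1:-1/(1,0)
[(0,1)] O move#3: h1:-1:+1/(0,0)*
[(0,0)] end (terminal -1, X#4); searched (2,1) to 7

value((2,1), O) = +1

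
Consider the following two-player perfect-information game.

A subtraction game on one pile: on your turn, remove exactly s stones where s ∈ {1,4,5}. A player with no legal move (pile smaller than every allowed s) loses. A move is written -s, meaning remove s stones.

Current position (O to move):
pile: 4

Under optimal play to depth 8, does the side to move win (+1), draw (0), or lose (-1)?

value(4, O) = +1

ply 1, O at 4 | -1=-1→3; -4=+1→0*
ply 2: 0 is terminal -1 (X); from 4 depth 8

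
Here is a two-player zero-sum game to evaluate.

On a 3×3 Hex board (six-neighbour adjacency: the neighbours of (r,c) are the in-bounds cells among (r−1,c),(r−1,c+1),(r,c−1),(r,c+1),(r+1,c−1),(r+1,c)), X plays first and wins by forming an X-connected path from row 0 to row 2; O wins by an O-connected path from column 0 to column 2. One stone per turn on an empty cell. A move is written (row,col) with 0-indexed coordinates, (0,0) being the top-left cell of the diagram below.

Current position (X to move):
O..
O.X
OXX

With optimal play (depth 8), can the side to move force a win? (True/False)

X winning at [O../O.X/OXX]: True

p1 X@[O../O.X/OXX]: (0,1)[OX./O.X/OXX]+1* (0,2)[O.X/O.X/OXX]+1 (1,1)[O../OXX/OXX]+1
p2 O@[OX./O.X/OXX]: (0,2)[OXO/O.X/OXX]-1* (1,1)[OX./OOX/OXX]-1
p3 X@[OXO/O.X/OXX]: (1,1)[OXO/OXX/OXX]+1*
p4 O@[OXO/OXX/OXX] terminal -1; root [O../O.X/OXX] d8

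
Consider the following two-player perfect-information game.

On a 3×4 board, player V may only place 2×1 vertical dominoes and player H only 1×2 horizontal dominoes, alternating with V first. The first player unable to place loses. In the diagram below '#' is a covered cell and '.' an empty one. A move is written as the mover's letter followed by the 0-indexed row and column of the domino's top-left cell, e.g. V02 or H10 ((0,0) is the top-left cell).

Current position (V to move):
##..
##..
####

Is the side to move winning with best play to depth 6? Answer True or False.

ply 1, V at ##../##../#### | V02=+1→###./###./####*; V03=+1→##.#/##.#/####
ply 2: ###./###./#### is terminal -1 (H); from ##../##../#### depth 6

V winning at [##../##../####]: True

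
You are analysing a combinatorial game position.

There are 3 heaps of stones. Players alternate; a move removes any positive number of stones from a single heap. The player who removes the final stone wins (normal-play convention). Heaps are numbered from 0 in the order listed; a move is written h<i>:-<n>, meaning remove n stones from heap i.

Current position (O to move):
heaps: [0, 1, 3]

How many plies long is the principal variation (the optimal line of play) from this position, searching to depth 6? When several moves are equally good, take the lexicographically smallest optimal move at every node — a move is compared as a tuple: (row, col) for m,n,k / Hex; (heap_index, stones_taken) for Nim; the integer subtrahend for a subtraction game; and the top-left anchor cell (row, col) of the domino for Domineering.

ply 1, O at (0,1,3) | h1:-1=-1→(0,0,3); h2:-1=-1→(0,1,2); h2:-2=+1→(0,1,1)*; h2:-3=-1→(0,1,0)
ply 2, X at (0,1,1) | h1:-1=-1→(0,0,1)*; h2:-1=-1→(0,1,0)
ply 3, O at (0,0,1) | h2:-1=+1→(0,0,0)*
ply 4: (0,0,0) is terminal -1 (X); from (0,1,3) depth 6

PV length from [(0,1,3)]: 3 plies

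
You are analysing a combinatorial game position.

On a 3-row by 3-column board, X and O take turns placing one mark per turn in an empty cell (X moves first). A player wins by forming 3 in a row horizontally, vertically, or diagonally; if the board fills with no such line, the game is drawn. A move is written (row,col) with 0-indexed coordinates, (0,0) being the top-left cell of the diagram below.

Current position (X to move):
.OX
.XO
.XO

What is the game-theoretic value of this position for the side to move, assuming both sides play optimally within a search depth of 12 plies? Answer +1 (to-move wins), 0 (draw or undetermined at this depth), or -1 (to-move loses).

value(.OX/.XO/.XO, X) = +1

[.OX/.XO/.XO] X move#1: (0,0):+0/XOX/.XO/.XO, (1,0):+0/.OX/XXO/.XO, (2,0):+1/.OX/.XO/XXO*
[.OX/.XO/XXO] end (terminal -1, O#2); searched .OX/.XO/.XO to 12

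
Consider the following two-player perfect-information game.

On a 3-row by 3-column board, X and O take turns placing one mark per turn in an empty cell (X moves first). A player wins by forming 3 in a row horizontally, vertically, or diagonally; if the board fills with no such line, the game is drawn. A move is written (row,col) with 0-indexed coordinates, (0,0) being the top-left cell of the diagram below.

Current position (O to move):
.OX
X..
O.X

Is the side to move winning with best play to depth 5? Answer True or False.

O winning at [.OX/X../O.X]: False

p1 O@[.OX/X../O.X]: (0,0)[OOX/X../O.X]-1 (1,1)[.OX/XO./O.X]-1 (1,2)[.OX/X.O/O.X]+0* (2,1)[.OX/X../OOX]-1
p2 X@[.OX/X.O/O.X]: (0,0)[XOX/X.O/O.X]+0* (1,1)[.OX/XXO/O.X]+0 (2,1)[.OX/X.O/OXX]+0
p3 O@[XOX/X.O/O.X]: (1,1)[XOX/XOO/O.X]+0* (2,1)[XOX/X.O/OOX]-1
p4 X@[XOX/XOO/O.X]: (2,1)[XOX/XOO/OXX]+0*
p5 O@[XOX/XOO/OXX] terminal +0; root [.OX/X../O.X] d5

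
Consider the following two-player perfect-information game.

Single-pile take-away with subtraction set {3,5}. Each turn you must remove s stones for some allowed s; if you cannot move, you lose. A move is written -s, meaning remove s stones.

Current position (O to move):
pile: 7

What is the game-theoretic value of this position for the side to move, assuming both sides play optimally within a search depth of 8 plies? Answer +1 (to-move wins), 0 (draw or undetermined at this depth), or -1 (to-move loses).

value(7, O) = +1

[7] O move#1: -3:-1/4, -5:+1/2*
[2] end (terminal -1, X#2); searched 7 to 8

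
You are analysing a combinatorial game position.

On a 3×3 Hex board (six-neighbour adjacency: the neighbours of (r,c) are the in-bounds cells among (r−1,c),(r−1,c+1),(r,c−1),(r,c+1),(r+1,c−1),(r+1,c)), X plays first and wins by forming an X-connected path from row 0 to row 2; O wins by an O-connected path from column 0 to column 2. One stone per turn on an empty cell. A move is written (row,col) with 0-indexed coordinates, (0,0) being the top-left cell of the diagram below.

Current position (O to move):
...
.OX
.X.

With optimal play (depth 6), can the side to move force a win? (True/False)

O winning at [.../.OX/.X.]: True

[.../.OX/.X.] O move#1: (0,0):-1/O../.OX/.X., (0,1):-1/.O./.OX/.X., (0,2):+1/..O/.OX/.X.*, (1,0):-1/.../OOX/.X., (2,0):-1/.../.OX/OX., (2,2):-1/.../.OX/.XO
[..O/.OX/.X.] X move#2: (0,0):-1/X.O/.OX/.X.*, (0,1):-1/.XO/.OX/.X., (1,0):-1/..O/XOX/.X., (2,0):-1/..O/.OX/XX., (2,2):-1/..O/.OX/.XX
[X.O/.OX/.X.] O move#3: (0,1):+1/XOO/.OX/.X.*, (1,0):+1/X.O/OOX/.X., (2,0):+1/X.O/.OX/OX., (2,2):+1/X.O/.OX/.XO
[XOO/.OX/.X.] X move#4: (1,0):-1/XOO/XOX/.X.*, (2,0):-1/XOO/.OX/XX., (2,2):-1/XOO/.OX/.XX
[XOO/XOX/.X.] O move#5: (2,0):+1/XOO/XOX/OX.*, (2,2):-1/XOO/XOX/.XO
[XOO/XOX/OX.] end (terminal -1, X#6); searched .../.OX/.X. to 6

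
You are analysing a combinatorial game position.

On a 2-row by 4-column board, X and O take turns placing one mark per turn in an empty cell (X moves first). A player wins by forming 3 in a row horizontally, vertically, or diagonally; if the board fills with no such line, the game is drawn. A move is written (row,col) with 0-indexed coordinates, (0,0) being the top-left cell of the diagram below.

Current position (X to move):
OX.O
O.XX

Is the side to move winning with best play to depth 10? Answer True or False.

ply 1, X at OX.O/O.XX | (0,2)=+0→OXXO/O.XX; (1,1)=+1→OX.O/OXXX*
ply 2: OX.O/OXXX is terminal -1 (O); from OX.O/O.XX depth 10

X winning at [OX.O/O.XX]: True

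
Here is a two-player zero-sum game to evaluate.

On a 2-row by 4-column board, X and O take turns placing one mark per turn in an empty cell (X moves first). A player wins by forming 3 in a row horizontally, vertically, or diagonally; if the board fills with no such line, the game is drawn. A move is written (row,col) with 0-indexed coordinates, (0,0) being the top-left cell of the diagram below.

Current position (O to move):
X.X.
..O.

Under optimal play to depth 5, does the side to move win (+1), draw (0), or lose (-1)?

p1 O@[X.X./..O.]: (0,1)[XOX./..O.]+0* (0,3)[X.XO/..O.]-1 (1,0)[X.X./O.O.]-1 (1,1)[X.X./.OO.]-1 (1,3)[X.X./..OO]-1
p2 X@[XOX./..O.]: (0,3)[XOXX/..O.]-1 (1,0)[XOX./X.O.]+0* (1,1)[XOX./.XO.]+0 (1,3)[XOX./..OX]+0
p3 O@[XOX./X.O.]: (0,3)[XOXO/X.O.]+0* (1,1)[XOX./XOO.]+0 (1,3)[XOX./X.OO]+0
p4 X@[XOXO/X.O.]: (1,1)[XOXO/XXO.]+0* (1,3)[XOXO/X.OX]+0
p5 O@[XOXO/XXO.]: (1,3)[XOXO/XXOO]+0*
p6 X@[XOXO/XXOO] terminal +0; root [X.X./..O.] d5

value(X.X./..O., O) = 0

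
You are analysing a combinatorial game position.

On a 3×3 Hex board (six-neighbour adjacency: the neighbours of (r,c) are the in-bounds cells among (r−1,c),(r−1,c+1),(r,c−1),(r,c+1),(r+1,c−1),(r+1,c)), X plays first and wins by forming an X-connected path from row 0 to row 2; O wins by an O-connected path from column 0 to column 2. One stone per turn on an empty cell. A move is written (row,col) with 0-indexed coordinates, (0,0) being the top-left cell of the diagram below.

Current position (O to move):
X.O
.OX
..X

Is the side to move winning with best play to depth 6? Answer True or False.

O winning at [X.O/.OX/..X]: True

ply 1, O at X.O/.OX/..X | (0,1)=+1→XOO/.OX/..X*; (1,0)=+1→X.O/OOX/..X; (2,0)=+1→X.O/.OX/O.X; (2,1)=+1→X.O/.OX/.OX
ply 2, X at XOO/.OX/..X | (1,0)=-1→XOO/XOX/..X*; (2,0)=-1→XOO/.OX/X.X; (2,1)=-1→XOO/.OX/.XX
ply 3, O at XOO/XOX/..X | (2,0)=+1→XOO/XOX/O.X*; (2,1)=-1→XOO/XOX/.OX
ply 4: XOO/XOX/O.X is terminal -1 (X); from X.O/.OX/..X depth 6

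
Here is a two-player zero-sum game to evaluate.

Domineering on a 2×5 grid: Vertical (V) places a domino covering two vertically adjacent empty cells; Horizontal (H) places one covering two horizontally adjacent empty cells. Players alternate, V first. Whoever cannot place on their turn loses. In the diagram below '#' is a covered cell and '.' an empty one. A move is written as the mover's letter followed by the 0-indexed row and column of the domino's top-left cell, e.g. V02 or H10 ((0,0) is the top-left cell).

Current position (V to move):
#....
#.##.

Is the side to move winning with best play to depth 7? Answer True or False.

ply 1, V at #..../#.##. | V01=-1→##.../####.*; V04=-1→#...#/#.###
ply 2, H at ##.../####. | H02=-1→####./####.; H03=+1→##.##/####.*
ply 3: ##.##/####. is terminal -1 (V); from #..../#.##. depth 7

V winning at [#..../#.##.]: False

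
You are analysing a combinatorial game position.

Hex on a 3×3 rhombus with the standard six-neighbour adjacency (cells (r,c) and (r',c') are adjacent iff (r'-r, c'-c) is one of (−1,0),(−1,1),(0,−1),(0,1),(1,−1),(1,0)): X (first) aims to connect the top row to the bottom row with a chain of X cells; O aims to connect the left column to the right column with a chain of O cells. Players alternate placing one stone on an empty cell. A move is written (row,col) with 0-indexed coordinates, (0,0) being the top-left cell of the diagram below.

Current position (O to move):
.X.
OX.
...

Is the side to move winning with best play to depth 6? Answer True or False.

[.X./OX./...] O move#1: (0,0):-1/OX./OX./...*, (0,2):-1/.XO/OX./..., (1,2):-1/.X./OXO/..., (2,0):-1/.X./OX./O.., (2,1):-1/.X./OX./.O., (2,2):-1/.X./OX./..O
[OX./OX./...] X move#2: (0,2):+1/OXX/OX./...*, (1,2):+1/OX./OXX/..., (2,0):+1/OX./OX./X.., (2,1):+1/OX./OX./.X., (2,2):+1/OX./OX./..X
[OXX/OX./...] O move#3: (1,2):-1/OXX/OXO/...*, (2,0):-1/OXX/OX./O.., (2,1):-1/OXX/OX./.O., (2,2):-1/OXX/OX./..O
[OXX/OXO/...] X move#4: (2,0):+1/OXX/OXO/X..*, (2,1):+1/OXX/OXO/.X., (2,2):+1/OXX/OXO/..X
[OXX/OXO/X..] end (terminal -1, O#5); searched .X./OX./... to 6

O winning at [.X./OX./...]: False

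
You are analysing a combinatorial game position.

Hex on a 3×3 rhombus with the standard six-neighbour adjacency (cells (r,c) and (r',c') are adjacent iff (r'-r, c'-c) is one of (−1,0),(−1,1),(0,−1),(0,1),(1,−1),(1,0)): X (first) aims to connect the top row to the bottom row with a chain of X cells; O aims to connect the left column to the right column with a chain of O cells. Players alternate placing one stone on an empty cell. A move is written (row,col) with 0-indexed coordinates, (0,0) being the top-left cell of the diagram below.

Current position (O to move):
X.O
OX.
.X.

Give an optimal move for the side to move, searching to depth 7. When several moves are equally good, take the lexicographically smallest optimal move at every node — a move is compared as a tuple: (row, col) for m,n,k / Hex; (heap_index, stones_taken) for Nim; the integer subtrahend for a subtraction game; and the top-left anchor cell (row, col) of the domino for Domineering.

[X.O/OX./.X.] O move#1: (0,1):+1/XOO/OX./.X.*, (1,2):-1/X.O/OXO/.X., (2,0):-1/X.O/OX./OX., (2,2):-1/X.O/OX./.XO
[XOO/OX./.X.] end (terminal -1, X#2); searched X.O/OX./.X. to 7

O's best at [X.O/OX./.X.]: (0,1)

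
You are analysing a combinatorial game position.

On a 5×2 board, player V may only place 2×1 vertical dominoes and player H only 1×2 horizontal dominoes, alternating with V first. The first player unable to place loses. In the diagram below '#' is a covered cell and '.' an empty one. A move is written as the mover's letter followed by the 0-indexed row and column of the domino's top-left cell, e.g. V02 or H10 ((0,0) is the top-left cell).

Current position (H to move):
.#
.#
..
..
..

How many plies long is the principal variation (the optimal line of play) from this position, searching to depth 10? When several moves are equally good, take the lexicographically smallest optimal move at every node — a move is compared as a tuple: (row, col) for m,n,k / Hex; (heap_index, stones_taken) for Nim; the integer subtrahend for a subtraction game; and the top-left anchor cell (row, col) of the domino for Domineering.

PV length from [.#/.#/../../..]: 3 plies

[.#/.#/../../..] H move#1: H20:-1/.#/.#/##/../.., H30:+1/.#/.#/../##/..*, H40:-1/.#/.#/../../##
[.#/.#/../##/..] V move#2: V00:-1/##/##/../##/..*, V10:-1/.#/##/#./##/..
[##/##/../##/..] H move#3: H20:+1/##/##/##/##/..*, H40:+1/##/##/../##/##
[##/##/##/##/..] end (terminal -1, V#4); searched .#/.#/../../.. to 10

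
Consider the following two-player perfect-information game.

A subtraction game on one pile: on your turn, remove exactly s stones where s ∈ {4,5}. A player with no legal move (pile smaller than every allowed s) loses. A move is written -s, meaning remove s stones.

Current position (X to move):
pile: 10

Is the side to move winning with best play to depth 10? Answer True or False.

X winning at [10]: False

ply 1, X at 10 | -4=-1→6*; -5=-1→5
ply 2, O at 6 | -4=+1→2*; -5=+1→1
ply 3: 2 is terminal -1 (X); from 10 depth 10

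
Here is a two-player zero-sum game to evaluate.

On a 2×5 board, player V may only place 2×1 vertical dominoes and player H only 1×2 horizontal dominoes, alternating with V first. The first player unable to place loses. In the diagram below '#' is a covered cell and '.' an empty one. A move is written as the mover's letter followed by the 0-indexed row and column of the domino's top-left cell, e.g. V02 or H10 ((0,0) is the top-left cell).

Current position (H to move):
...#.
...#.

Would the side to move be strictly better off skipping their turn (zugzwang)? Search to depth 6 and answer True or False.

ply 1, H at ...#./...#. | H00=-1→##.#./...#.*; H01=-1→.###./...#.; H10=-1→...#./##.#.; H11=-1→...#./.###.
ply 2, V at ##.#./...#. | V02=+1→####./..##.*; V04=-1→##.##/...##
ply 3, H at ####./..##. | H10=-1→####./####.*
ply 4, V at ####./####. | V04=+1→#####/#####*
ply 5: #####/##### is terminal -1 (H); from ...#./...#. depth 6
pass branch (V moves first from the same position):
  | ply 1, V at ...#./...#. | V00=-1→#..#./#..#.; V01=+1→.#.#./.#.#.*; V02=-1→..##./..##.; V04=-1→...##/...##
  | ply 2: .#.#./.#.#. is terminal -1 (H); from ...#./...#. depth 6
H moving scores -1; H passing scores -1

zugzwang(...#./...#., H) = False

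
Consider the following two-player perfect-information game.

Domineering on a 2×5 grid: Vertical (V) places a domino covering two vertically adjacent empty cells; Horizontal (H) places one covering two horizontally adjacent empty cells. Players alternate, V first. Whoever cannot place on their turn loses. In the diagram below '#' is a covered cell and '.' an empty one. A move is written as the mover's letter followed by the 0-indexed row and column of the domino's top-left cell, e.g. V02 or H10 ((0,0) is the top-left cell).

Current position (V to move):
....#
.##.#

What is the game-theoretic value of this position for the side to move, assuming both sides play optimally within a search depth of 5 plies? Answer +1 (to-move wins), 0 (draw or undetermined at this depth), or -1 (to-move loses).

[....#/.##.#] V move#1: V00:-1/#...#/###.#*, V03:-1/...##/.####
[#...#/###.#] H move#2: H01:-1/###.#/###.#, H02:+1/#.###/###.#*
[#.###/###.#] end (terminal -1, V#3); searched ....#/.##.# to 5

value(....#/.##.#, V) = -1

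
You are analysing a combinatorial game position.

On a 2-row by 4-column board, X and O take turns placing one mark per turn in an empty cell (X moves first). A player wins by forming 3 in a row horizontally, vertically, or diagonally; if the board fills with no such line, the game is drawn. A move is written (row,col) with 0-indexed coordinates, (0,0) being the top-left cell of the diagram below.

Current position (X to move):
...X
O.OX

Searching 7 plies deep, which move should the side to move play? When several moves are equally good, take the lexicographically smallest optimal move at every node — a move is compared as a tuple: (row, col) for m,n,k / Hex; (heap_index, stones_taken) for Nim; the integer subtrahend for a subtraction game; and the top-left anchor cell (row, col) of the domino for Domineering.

X's best at [...X/O.OX]: (1,1)

ply 1, X at ...X/O.OX | (0,0)=-1→X..X/O.OX; (0,1)=-1→.X.X/O.OX; (0,2)=-1→..XX/O.OX; (1,1)=+0→...X/OXOX*
ply 2, O at ...X/OXOX | (0,0)=+0→O..X/OXOX*; (0,1)=+0→.O.X/OXOX; (0,2)=+0→..OX/OXOX
ply 3, X at O..X/OXOX | (0,1)=+0→OX.X/OXOX*; (0,2)=+0→O.XX/OXOX
ply 4, O at OX.X/OXOX | (0,2)=+0→OXOX/OXOX*
ply 5: OXOX/OXOX is terminal +0 (X); from ...X/O.OX depth 7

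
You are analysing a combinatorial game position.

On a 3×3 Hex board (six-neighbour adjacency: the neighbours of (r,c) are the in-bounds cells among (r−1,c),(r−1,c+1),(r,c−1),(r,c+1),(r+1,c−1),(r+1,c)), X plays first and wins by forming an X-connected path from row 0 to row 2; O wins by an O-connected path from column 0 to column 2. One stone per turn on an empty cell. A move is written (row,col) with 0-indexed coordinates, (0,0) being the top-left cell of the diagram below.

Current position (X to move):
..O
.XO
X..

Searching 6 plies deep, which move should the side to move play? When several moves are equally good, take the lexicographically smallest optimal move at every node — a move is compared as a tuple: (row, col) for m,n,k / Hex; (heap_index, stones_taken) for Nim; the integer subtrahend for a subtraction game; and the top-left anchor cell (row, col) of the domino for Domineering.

ply 1, X at ..O/.XO/X.. | (0,0)=+1→X.O/.XO/X..*; (0,1)=+1→.XO/.XO/X..; (1,0)=+1→..O/XXO/X..; (2,1)=-1→..O/.XO/XX.; (2,2)=-1→..O/.XO/X.X
ply 2, O at X.O/.XO/X.. | (0,1)=-1→XOO/.XO/X..*; (1,0)=-1→X.O/OXO/X..; (2,1)=-1→X.O/.XO/XO.; (2,2)=-1→X.O/.XO/X.O
ply 3, X at XOO/.XO/X.. | (1,0)=+1→XOO/XXO/X..*; (2,1)=-1→XOO/.XO/XX.; (2,2)=-1→XOO/.XO/X.X
ply 4: XOO/XXO/X.. is terminal -1 (O); from ..O/.XO/X.. depth 6

X's best at [..O/.XO/X..]: (0,0)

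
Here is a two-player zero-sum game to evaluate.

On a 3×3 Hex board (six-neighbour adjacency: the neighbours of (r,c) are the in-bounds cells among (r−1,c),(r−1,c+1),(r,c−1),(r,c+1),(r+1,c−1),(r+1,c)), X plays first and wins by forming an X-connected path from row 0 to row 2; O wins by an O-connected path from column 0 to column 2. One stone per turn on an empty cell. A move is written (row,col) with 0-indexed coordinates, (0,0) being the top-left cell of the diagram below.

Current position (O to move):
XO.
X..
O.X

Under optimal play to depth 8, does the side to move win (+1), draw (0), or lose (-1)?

[XO./X../O.X] O move#1: (0,2):-1/XOO/X../O.X, (1,1):+1/XO./XO./O.X*, (1,2):+1/XO./X.O/O.X, (2,1):-1/XO./X../OOX
[XO./XO./O.X] X move#2: (0,2):-1/XOX/XO./O.X*, (1,2):-1/XO./XOX/O.X, (2,1):-1/XO./XO./OXX
[XOX/XO./O.X] O move#3: (1,2):+1/XOX/XOO/O.X*, (2,1):-1/XOX/XO./OOX
[XOX/XOO/O.X] end (terminal -1, X#4); searched XO./X../O.X to 8

value(XO./X../O.X, O) = +1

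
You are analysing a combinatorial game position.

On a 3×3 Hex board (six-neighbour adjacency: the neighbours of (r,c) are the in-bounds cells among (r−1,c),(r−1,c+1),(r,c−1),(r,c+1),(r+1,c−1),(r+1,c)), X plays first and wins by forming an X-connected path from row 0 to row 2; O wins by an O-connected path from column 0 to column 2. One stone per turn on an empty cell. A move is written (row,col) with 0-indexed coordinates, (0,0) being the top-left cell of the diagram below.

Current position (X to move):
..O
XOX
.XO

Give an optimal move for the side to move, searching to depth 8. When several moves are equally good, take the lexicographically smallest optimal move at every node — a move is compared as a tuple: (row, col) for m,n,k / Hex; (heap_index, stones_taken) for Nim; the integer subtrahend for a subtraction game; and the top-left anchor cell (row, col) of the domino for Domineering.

X's best at [..O/XOX/.XO]: (2,0)

[..O/XOX/.XO] X move#1: (0,0):-1/X.O/XOX/.XO, (0,1):-1/.XO/XOX/.XO, (2,0):+1/..O/XOX/XXO*
[..O/XOX/XXO] O move#2: (0,0):-1/O.O/XOX/XXO*, (0,1):-1/.OO/XOX/XXO
[O.O/XOX/XXO] X move#3: (0,1):+1/OXO/XOX/XXO*
[OXO/XOX/XXO] end (terminal -1, O#4); searched ..O/XOX/.XO to 8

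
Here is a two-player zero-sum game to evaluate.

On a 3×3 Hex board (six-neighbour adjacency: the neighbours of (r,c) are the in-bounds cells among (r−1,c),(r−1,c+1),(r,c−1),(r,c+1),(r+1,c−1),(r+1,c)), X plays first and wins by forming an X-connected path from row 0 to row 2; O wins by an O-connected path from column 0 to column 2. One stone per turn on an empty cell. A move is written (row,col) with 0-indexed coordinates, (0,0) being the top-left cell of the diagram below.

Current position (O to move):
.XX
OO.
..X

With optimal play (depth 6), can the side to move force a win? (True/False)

ply 1, O at .XX/OO./..X | (0,0)=-1→OXX/OO./..X; (1,2)=+1→.XX/OOO/..X*; (2,0)=-1→.XX/OO./O.X; (2,1)=-1→.XX/OO./.OX
ply 2: .XX/OOO/..X is terminal -1 (X); from .XX/OO./..X depth 6

O winning at [.XX/OO./..X]: True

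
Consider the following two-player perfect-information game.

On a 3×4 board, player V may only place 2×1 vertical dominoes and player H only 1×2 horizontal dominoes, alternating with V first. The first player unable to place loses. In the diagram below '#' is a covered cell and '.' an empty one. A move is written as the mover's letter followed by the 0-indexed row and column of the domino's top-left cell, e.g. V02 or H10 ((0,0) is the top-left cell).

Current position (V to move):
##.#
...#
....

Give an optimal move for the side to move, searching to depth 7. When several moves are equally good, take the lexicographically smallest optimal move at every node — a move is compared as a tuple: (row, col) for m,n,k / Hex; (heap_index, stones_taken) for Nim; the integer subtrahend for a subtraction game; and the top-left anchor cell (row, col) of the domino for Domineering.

[##.#/...#/....] V move#1: V02:-1/####/..##/...., V10:-1/##.#/#..#/#..., V11:+1/##.#/.#.#/.#..*, V12:-1/##.#/..##/..#.
[##.#/.#.#/.#..] H move#2: H22:-1/##.#/.#.#/.###*
[##.#/.#.#/.###] V move#3: V02:+1/####/.###/.###*, V10:+1/##.#/##.#/####
[####/.###/.###] end (terminal -1, H#4); searched ##.#/...#/.... to 7

V's best at [##.#/...#/....]: V11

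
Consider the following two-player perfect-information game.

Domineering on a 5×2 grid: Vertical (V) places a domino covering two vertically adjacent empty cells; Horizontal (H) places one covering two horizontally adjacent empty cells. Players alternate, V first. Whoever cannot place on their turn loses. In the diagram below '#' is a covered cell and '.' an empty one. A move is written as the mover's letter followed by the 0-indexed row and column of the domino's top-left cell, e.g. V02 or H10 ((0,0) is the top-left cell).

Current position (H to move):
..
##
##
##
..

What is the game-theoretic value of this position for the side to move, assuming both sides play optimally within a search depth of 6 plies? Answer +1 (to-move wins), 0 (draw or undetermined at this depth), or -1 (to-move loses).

p1 H@[../##/##/##/..]: H00[##/##/##/##/..]+1* H40[../##/##/##/##]+1
p2 V@[##/##/##/##/..] terminal -1; root [../##/##/##/..] d6

value(../##/##/##/.., H) = +1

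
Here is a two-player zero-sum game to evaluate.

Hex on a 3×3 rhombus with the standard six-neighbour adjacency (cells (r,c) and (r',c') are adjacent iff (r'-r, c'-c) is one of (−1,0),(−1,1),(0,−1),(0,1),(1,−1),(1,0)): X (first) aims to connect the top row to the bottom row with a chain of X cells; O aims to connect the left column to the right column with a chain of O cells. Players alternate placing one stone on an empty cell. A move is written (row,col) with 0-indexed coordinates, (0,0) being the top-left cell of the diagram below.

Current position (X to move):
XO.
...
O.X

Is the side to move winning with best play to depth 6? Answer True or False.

X winning at [XO./.../O.X]: True

ply 1, X at XO./.../O.X | (0,2)=-1→XOX/.../O.X; (1,0)=-1→XO./X../O.X; (1,1)=+1→XO./.X./O.X*; (1,2)=-1→XO./..X/O.X; (2,1)=-1→XO./.../OXX
ply 2, O at XO./.X./O.X | (0,2)=-1→XOO/.X./O.X*; (1,0)=-1→XO./OX./O.X; (1,2)=-1→XO./.XO/O.X; (2,1)=-1→XO./.X./OOX
ply 3, X at XOO/.X./O.X | (1,0)=+1→XOO/XX./O.X*; (1,2)=-1→XOO/.XX/O.X; (2,1)=-1→XOO/.X./OXX
ply 4, O at XOO/XX./O.X | (1,2)=-1→XOO/XXO/O.X*; (2,1)=-1→XOO/XX./OOX
ply 5, X at XOO/XXO/O.X | (2,1)=+1→XOO/XXO/OXX*
ply 6: XOO/XXO/OXX is terminal -1 (O); from XO./.../O.X depth 6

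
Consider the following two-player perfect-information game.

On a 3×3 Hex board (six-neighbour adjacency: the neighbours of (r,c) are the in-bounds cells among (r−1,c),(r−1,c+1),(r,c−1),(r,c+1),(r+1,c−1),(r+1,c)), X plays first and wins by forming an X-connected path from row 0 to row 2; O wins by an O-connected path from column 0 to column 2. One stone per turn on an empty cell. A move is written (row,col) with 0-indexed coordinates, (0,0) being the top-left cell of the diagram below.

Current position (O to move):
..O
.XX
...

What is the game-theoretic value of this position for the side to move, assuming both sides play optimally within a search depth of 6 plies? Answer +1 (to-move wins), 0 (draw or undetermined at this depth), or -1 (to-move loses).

[..O/.XX/...] O move#1: (0,0):-1/O.O/.XX/..., (0,1):+1/.OO/.XX/...*, (1,0):-1/..O/OXX/..., (2,0):-1/..O/.XX/O.., (2,1):-1/..O/.XX/.O., (2,2):-1/..O/.XX/..O
[.OO/.XX/...] X move#2: (0,0):-1/XOO/.XX/...*, (1,0):-1/.OO/XXX/..., (2,0):-1/.OO/.XX/X.., (2,1):-1/.OO/.XX/.X., (2,2):-1/.OO/.XX/..X
[XOO/.XX/...] O move#3: (1,0):+1/XOO/OXX/...*, (2,0):-1/XOO/.XX/O.., (2,1):-1/XOO/.XX/.O., (2,2):-1/XOO/.XX/..O
[XOO/OXX/...] end (terminal -1, X#4); searched ..O/.XX/... to 6

value(..O/.XX/..., O) = +1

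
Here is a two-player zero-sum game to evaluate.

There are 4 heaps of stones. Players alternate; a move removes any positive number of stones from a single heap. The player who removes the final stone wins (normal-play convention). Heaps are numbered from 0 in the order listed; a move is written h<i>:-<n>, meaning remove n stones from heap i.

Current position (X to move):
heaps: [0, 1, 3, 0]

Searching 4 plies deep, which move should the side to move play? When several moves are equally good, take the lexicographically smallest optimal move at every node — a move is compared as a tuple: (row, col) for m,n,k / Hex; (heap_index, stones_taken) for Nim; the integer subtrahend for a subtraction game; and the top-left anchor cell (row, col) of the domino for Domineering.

p1 X@[(0,1,3,0)]: h1:-1[(0,0,3,0)]-1 h2:-1[(0,1,2,0)]-1 h2:-2[(0,1,1,0)]+1* h2:-3[(0,1,0,0)]-1
p2 O@[(0,1,1,0)]: h1:-1[(0,0,1,0)]-1* h2:-1[(0,1,0,0)]-1
p3 X@[(0,0,1,0)]: h2:-1[(0,0,0,0)]+1*
p4 O@[(0,0,0,0)] terminal -1; root [(0,1,3,0)] d4

X's best at [(0,1,3,0)]: h2:-2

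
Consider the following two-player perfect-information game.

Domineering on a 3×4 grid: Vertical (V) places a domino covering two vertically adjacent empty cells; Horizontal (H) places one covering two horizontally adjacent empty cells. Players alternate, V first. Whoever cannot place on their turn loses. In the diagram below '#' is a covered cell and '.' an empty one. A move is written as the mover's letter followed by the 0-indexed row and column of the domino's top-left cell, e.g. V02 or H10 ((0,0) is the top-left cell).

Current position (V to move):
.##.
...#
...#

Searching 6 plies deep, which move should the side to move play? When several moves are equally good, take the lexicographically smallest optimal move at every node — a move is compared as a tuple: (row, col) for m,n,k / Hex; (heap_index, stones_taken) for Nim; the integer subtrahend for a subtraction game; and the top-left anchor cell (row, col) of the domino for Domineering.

V's best at [.##./...#/...#]: V11

ply 1, V at .##./...#/...# | V00=-1→###./#..#/...#; V10=-1→.##./#..#/#..#; V11=+1→.##./.#.#/.#.#*; V12=-1→.##./..##/..##
ply 2: .##./.#.#/.#.# is terminal -1 (H); from .##./...#/...# depth 6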